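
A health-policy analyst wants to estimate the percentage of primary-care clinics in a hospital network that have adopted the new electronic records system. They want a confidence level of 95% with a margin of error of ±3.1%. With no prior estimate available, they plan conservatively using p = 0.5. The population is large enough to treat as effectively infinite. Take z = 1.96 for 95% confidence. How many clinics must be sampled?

With p = 0.5, p(1−p) = 0.25.
n = z²·p(1−p)/E² = 1.96² × 0.2500 / 0.031² = 3.8416 × 0.2500 / 0.000961 ≈ 999.38.
Rounding up gives n = 1000.

1000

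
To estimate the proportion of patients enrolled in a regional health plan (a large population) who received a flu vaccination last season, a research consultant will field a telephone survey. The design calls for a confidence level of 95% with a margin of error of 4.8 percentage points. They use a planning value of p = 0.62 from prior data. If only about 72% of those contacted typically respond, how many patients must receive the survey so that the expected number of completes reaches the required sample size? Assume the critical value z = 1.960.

546

Completed interviews needed: n₀ = 1.960² × 0.2356 / 0.048² ≈ 392.83 → 393.
At a 72% response rate, contacts needed = 393 / 0.72 ≈ 545.83 → 546.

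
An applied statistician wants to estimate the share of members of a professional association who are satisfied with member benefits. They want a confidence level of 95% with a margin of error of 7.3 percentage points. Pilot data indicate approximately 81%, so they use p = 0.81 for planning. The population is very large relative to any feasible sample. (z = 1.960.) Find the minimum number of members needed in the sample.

111

With p = 0.81, p(1−p) = 0.1539.
n = z²·p(1−p)/E² = 1.960² × 0.1539 / 0.073² = 3.8416 × 0.1539 / 0.005329 ≈ 110.94.
Rounding up gives n = 111.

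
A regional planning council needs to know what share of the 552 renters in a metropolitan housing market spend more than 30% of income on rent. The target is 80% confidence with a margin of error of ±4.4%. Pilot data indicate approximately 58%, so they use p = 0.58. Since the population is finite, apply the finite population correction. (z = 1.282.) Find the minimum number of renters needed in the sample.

Unadjusted: n₀ = 1.282² × 0.58 × 0.42 / 0.044² ≈ 206.80, so n₀ = 207.
Finite population correction with N = 552: n = n₀ / (1 + (n₀−1)/N) = 207 / (1 + 206/552) = 207 / 1.3732 ≈ 150.74.
Rounding up, n = 151.

151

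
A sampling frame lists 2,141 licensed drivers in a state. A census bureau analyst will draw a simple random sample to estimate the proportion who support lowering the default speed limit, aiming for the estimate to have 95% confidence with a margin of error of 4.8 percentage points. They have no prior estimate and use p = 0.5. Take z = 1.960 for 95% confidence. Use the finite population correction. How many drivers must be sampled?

350

Unadjusted: n₀ = 1.960² × 0.50 × 0.50 / 0.048² ≈ 416.84, so n₀ = 417.
Finite population correction with N = 2,141: n = n₀ / (1 + (n₀−1)/N) = 417 / (1 + 416/2141) = 417 / 1.1943 ≈ 349.16.
Rounding up, n = 350.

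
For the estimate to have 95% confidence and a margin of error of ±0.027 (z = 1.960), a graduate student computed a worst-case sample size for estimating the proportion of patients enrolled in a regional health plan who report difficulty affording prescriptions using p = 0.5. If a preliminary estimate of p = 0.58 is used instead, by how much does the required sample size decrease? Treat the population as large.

34

Conservative (p = 0.5): n = 1.960² × 0.25 / 0.027² ≈ 1317.42 → 1318.
Using p = 0.58: p(1−p) = 0.2436, so n = 1.960² × 0.2436 / 0.027² ≈ 1283.70 → 1284.
Reduction: 1318 − 1284 = 34.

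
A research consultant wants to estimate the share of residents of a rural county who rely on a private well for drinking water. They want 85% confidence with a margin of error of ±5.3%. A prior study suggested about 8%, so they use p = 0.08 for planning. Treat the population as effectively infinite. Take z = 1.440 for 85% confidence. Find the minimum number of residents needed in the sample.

55

With p = 0.08, p(1−p) = 0.0736.
n = z²·p(1−p)/E² = 1.440² × 0.0736 / 0.053² = 2.0736 × 0.0736 / 0.002809 ≈ 54.33.
Rounding up gives n = 55.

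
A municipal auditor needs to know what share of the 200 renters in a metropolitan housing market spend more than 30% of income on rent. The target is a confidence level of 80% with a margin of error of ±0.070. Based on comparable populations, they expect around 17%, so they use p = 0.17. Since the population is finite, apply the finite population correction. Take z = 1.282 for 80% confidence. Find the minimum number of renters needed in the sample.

39

Unadjusted: n₀ = 1.282² × 0.17 × 0.83 / 0.070² ≈ 47.33, so n₀ = 48.
Finite population correction with N = 200: n = n₀ / (1 + (n₀−1)/N) = 48 / (1 + 47/200) = 48 / 1.2350 ≈ 38.87.
Rounding up, n = 39.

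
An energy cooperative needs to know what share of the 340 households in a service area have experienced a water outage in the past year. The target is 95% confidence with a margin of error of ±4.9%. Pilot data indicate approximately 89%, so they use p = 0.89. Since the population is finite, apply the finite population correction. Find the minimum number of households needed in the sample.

For 95% confidence, z = 1.96.
Unadjusted: n₀ = 1.96² × 0.89 × 0.11 / 0.049² ≈ 156.64, so n₀ = 157.
Finite population correction with N = 340: n = n₀ / (1 + (n₀−1)/N) = 157 / (1 + 156/340) = 157 / 1.4588 ≈ 107.62.
Rounding up, n = 108.

108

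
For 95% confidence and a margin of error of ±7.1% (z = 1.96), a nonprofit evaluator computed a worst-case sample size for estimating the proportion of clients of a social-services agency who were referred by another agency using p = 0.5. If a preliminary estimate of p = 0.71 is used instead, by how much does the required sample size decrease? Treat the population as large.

Conservative (p = 0.5): n = 1.96² × 0.25 / 0.071² ≈ 190.52 → 191.
Using p = 0.71: p(1−p) = 0.2059, so n = 1.96² × 0.2059 / 0.071² ≈ 156.91 → 157.
Reduction: 191 − 157 = 34.

34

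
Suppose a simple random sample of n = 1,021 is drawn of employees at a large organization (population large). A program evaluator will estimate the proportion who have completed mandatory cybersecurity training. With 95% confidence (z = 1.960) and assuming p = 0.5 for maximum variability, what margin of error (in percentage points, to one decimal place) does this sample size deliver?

SE(p̂) = √[p(1−p)/n] = √[0.2500/1021] = 0.01565.
E = z × SE = 1.960 × 0.01565 = 0.03067, or 3.1 percentage points.

3.1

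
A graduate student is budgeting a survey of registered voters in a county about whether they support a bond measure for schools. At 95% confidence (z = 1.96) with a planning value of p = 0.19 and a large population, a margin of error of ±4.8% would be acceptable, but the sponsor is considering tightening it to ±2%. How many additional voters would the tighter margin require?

At ±4.8%: n = 1.96² × 0.1539 / 0.048² ≈ 256.61 → 257.
At ±2%: n = 1.96² × 0.1539 / 0.020² ≈ 1478.06 → 1479.
Additional respondents: 1479 − 257 = 1222.

1222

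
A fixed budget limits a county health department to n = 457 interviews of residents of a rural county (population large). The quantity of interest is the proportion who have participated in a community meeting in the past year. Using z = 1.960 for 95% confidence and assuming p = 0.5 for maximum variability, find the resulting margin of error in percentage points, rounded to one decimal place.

4.6

SE(p̂) = √[p(1−p)/n] = √[0.2500/457] = 0.02339.
E = z × SE = 1.960 × 0.02339 = 0.04584, or 4.6 percentage points.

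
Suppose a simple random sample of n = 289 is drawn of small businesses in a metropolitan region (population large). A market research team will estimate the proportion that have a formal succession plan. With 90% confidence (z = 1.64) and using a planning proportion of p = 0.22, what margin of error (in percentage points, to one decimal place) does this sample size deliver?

SE(p̂) = √[p(1−p)/n] = √[0.1716/289] = 0.02437.
E = z × SE = 1.64 × 0.02437 = 0.03996, or 4.0 percentage points.

4.0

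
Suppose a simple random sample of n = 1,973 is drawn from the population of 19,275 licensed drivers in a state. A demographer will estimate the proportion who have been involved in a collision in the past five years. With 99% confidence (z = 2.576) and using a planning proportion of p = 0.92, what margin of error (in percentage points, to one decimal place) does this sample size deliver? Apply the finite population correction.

1.5

Finite-population factor: (N−n)/(N−1) = (19275−1973)/(19275−1) = 0.8977.
SE(p̂) = √[p(1−p)/n · (N−n)/(N−1)] = √[0.0736/1973 × 0.8977] = 0.00579.
E = z × SE = 2.576 × 0.00579 = 0.01491 ≈ 1.5 percentage points.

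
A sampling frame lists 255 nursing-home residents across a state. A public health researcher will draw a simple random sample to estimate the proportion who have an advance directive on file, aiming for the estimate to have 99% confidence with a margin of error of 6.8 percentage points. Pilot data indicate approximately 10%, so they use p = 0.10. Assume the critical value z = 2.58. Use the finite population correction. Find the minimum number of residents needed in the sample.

Unadjusted: n₀ = 2.58² × 0.10 × 0.90 / 0.068² ≈ 129.56, so n₀ = 130.
Finite population correction with N = 255: n = n₀ / (1 + (n₀−1)/N) = 130 / (1 + 129/255) = 130 / 1.5059 ≈ 86.33.
Rounding up, n = 87.

87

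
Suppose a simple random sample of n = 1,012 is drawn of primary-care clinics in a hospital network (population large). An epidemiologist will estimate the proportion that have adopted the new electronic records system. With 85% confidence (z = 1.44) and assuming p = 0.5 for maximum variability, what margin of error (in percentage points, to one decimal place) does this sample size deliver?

2.3

SE(p̂) = √[p(1−p)/n] = √[0.2500/1012] = 0.01572.
E = z × SE = 1.44 × 0.01572 = 0.02263, or 2.3 percentage points.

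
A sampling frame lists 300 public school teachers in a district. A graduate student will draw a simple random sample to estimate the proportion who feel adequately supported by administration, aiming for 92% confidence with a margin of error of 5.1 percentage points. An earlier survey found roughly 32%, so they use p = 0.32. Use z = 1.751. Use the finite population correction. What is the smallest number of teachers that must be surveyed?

Unadjusted: n₀ = 1.751² × 0.32 × 0.68 / 0.051² ≈ 256.50, so n₀ = 257.
Finite population correction with N = 300: n = n₀ / (1 + (n₀−1)/N) = 257 / (1 + 256/300) = 257 / 1.8533 ≈ 138.67.
Rounding up, n = 139.

139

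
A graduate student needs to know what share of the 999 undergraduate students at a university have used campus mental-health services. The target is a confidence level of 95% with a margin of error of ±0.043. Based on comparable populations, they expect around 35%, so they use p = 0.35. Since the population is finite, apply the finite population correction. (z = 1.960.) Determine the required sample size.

322

Unadjusted: n₀ = 1.960² × 0.35 × 0.65 / 0.043² ≈ 472.67, so n₀ = 473.
Finite population correction with N = 999: n = n₀ / (1 + (n₀−1)/N) = 473 / (1 + 472/999) = 473 / 1.4725 ≈ 321.23.
Rounding up, n = 322.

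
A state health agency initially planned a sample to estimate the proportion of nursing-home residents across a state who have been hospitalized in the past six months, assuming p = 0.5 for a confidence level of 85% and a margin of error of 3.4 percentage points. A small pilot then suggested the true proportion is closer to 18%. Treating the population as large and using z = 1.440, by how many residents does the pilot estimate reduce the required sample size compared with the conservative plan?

Conservative (p = 0.5): n = 1.440² × 0.25 / 0.034² ≈ 448.44 → 449.
Using p = 0.18: p(1−p) = 0.1476, so n = 1.440² × 0.1476 / 0.034² ≈ 264.76 → 265.
Reduction: 449 − 265 = 184.

184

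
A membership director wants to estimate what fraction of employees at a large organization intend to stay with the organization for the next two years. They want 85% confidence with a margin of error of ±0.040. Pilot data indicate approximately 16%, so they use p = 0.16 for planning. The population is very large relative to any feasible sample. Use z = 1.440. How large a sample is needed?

175

With p = 0.16, p(1−p) = 0.1344.
n = z²·p(1−p)/E² = 1.440² × 0.1344 / 0.040² = 2.0736 × 0.1344 / 0.001600 ≈ 174.18.
Rounding up gives n = 175.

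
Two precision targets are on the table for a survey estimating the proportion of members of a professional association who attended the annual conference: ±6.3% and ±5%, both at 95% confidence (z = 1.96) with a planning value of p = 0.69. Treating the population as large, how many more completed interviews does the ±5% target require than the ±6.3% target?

At ±6.3%: n = 1.96² × 0.2139 / 0.063² ≈ 207.03 → 208.
At ±5%: n = 1.96² × 0.2139 / 0.050² ≈ 328.69 → 329.
Additional respondents: 329 − 208 = 121.

121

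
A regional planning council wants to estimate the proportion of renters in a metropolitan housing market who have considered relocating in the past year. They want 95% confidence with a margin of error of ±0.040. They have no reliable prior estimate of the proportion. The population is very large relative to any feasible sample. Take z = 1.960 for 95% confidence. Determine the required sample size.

601

With no prior estimate, use p = 0.5, giving p(1−p) = 0.25.
n = z²·p(1−p)/E² = 1.960² × 0.2500 / 0.040² = 3.8416 × 0.2500 / 0.001600 ≈ 600.25.
Rounding up gives n = 601.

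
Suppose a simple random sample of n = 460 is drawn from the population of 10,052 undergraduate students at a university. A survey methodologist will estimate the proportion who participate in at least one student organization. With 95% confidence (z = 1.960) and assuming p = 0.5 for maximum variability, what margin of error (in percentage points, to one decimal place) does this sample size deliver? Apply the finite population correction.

4.5

Finite-population factor: (N−n)/(N−1) = (10052−460)/(10052−1) = 0.9543.
SE(p̂) = √[p(1−p)/n · (N−n)/(N−1)] = √[0.2500/460 × 0.9543] = 0.02277.
E = z × SE = 1.960 × 0.02277 = 0.04464 ≈ 4.5 percentage points.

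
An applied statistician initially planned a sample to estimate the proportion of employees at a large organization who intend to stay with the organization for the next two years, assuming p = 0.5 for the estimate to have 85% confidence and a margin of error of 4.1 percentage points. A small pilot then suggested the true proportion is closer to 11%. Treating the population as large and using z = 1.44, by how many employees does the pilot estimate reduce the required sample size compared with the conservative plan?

Conservative (p = 0.5): n = 1.44² × 0.25 / 0.041² ≈ 308.39 → 309.
Using p = 0.11: p(1−p) = 0.0979, so n = 1.44² × 0.0979 / 0.041² ≈ 120.76 → 121.
Reduction: 309 − 121 = 188.

188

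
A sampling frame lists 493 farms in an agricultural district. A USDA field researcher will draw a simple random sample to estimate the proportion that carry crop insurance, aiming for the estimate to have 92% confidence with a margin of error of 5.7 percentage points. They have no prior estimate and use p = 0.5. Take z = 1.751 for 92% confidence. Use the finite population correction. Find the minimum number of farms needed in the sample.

Unadjusted: n₀ = 1.751² × 0.50 × 0.50 / 0.057² ≈ 235.92, so n₀ = 236.
Finite population correction with N = 493: n = n₀ / (1 + (n₀−1)/N) = 236 / (1 + 235/493) = 236 / 1.4767 ≈ 159.82.
Rounding up, n = 160.

160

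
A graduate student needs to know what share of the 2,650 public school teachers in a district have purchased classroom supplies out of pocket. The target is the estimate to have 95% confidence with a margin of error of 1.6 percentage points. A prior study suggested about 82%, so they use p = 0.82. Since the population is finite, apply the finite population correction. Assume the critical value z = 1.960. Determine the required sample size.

Unadjusted: n₀ = 1.960² × 0.82 × 0.18 / 0.016² ≈ 2214.92, so n₀ = 2215.
Finite population correction with N = 2,650: n = n₀ / (1 + (n₀−1)/N) = 2215 / (1 + 2214/2650) = 2215 / 1.8355 ≈ 1206.77.
Rounding up, n = 1207.

1207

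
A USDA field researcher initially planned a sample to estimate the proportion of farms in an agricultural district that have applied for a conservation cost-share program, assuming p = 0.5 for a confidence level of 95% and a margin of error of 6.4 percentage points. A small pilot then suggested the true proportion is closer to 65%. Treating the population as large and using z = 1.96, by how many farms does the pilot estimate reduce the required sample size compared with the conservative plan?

21

Conservative (p = 0.5): n = 1.96² × 0.25 / 0.064² ≈ 234.47 → 235.
Using p = 0.65: p(1−p) = 0.2275, so n = 1.96² × 0.2275 / 0.064² ≈ 213.37 → 214.
Reduction: 235 − 214 = 21.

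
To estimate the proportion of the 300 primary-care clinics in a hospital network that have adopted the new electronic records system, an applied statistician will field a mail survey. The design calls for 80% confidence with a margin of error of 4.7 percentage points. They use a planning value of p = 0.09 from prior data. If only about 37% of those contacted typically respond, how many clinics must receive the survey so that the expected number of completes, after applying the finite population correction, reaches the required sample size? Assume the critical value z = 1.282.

138

Completed interviews needed (unadjusted): n₀ = 1.282² × 0.0819 / 0.047² ≈ 60.93 → 61.
FPC for N = 300: n = 61 / (1 + 60/300) = 61 / 1.2000 ≈ 50.83 → 51.
At a 37% response rate, contacts needed = 51 / 0.37 ≈ 137.84 → 138.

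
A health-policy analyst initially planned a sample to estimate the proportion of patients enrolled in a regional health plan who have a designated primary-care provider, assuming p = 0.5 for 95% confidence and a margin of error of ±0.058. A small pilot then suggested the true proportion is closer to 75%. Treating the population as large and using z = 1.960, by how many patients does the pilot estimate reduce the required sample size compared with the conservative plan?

Conservative (p = 0.5): n = 1.960² × 0.25 / 0.058² ≈ 285.49 → 286.
Using p = 0.75: p(1−p) = 0.1875, so n = 1.960² × 0.1875 / 0.058² ≈ 214.12 → 215.
Reduction: 286 − 215 = 71.

71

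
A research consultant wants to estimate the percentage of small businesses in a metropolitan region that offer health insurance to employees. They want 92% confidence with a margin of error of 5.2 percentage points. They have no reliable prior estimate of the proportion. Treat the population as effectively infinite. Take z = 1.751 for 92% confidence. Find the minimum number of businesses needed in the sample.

284

With no prior estimate, use p = 0.5, giving p(1−p) = 0.25.
n = z²·p(1−p)/E² = 1.751² × 0.2500 / 0.052² = 3.0660 × 0.2500 / 0.002704 ≈ 283.47.
Rounding up gives n = 284.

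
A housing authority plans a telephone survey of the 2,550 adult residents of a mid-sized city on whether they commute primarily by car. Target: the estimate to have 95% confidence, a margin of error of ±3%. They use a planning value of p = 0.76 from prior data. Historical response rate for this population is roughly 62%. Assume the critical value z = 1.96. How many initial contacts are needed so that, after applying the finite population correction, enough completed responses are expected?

963

Completed interviews needed (unadjusted): n₀ = 1.96² × 0.1824 / 0.030² ≈ 778.56 → 779.
FPC for N = 2,550: n = 779 / (1 + 778/2550) = 779 / 1.3051 ≈ 596.89 → 597.
At a 62% response rate, contacts needed = 597 / 0.62 ≈ 962.90 → 963.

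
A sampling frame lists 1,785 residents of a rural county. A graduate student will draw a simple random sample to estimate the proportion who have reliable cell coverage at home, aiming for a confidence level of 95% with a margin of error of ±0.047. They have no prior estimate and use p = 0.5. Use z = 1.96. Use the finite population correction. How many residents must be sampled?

Unadjusted: n₀ = 1.96² × 0.50 × 0.50 / 0.047² ≈ 434.77, so n₀ = 435.
Finite population correction with N = 1,785: n = n₀ / (1 + (n₀−1)/N) = 435 / (1 + 434/1785) = 435 / 1.2431 ≈ 349.92.
Rounding up, n = 350.

350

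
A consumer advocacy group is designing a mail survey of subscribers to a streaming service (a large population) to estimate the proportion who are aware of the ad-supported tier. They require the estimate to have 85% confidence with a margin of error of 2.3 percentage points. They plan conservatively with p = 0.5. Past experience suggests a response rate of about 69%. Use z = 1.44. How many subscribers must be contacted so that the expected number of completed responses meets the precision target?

1421

Completed interviews needed: n₀ = 1.44² × 0.2500 / 0.023² ≈ 979.96 → 980.
At a 69% response rate, contacts needed = 980 / 0.69 ≈ 1420.29 → 1421.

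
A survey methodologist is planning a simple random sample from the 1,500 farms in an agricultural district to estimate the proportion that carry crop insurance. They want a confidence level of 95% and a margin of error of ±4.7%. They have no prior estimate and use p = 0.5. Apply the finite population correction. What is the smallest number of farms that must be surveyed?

For 95% confidence, z = 1.960.
Unadjusted: n₀ = 1.960² × 0.50 × 0.50 / 0.047² ≈ 434.77, so n₀ = 435.
Finite population correction with N = 1,500: n = n₀ / (1 + (n₀−1)/N) = 435 / (1 + 434/1500) = 435 / 1.2893 ≈ 337.38.
Rounding up, n = 338.

338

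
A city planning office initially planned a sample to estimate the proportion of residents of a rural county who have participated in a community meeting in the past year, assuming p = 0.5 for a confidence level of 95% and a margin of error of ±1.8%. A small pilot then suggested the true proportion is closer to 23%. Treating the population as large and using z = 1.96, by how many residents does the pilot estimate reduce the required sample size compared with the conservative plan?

Conservative (p = 0.5): n = 1.96² × 0.25 / 0.018² ≈ 2964.20 → 2965.
Using p = 0.23: p(1−p) = 0.1771, so n = 1.96² × 0.1771 / 0.018² ≈ 2099.84 → 2100.
Reduction: 2965 − 2100 = 865.

865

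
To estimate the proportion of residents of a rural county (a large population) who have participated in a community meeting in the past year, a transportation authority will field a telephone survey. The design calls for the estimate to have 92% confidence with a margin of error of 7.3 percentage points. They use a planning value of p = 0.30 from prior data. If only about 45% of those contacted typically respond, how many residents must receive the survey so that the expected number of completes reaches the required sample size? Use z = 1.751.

Completed interviews needed: n₀ = 1.751² × 0.2100 / 0.073² ≈ 120.82 → 121.
At a 45% response rate, contacts needed = 121 / 0.45 ≈ 268.89 → 269.

269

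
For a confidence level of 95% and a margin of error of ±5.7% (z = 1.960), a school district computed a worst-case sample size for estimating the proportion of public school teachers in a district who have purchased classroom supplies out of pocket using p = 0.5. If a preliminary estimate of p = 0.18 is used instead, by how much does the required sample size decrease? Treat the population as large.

121

Conservative (p = 0.5): n = 1.960² × 0.25 / 0.057² ≈ 295.60 → 296.
Using p = 0.18: p(1−p) = 0.1476, so n = 1.960² × 0.1476 / 0.057² ≈ 174.52 → 175.
Reduction: 296 − 175 = 121.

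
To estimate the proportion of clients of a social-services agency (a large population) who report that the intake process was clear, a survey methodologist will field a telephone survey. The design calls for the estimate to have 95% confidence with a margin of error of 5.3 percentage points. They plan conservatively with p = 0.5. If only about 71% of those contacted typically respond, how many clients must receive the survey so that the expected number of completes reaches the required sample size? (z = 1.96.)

Completed interviews needed: n₀ = 1.96² × 0.2500 / 0.053² ≈ 341.90 → 342.
At a 71% response rate, contacts needed = 342 / 0.71 ≈ 481.69 → 482.

482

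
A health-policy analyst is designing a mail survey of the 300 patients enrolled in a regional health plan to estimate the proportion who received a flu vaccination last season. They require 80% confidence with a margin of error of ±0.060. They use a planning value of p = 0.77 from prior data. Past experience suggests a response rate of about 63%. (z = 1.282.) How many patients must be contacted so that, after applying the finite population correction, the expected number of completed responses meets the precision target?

Completed interviews needed (unadjusted): n₀ = 1.282² × 0.1771 / 0.060² ≈ 80.85 → 81.
FPC for N = 300: n = 81 / (1 + 80/300) = 81 / 1.2667 ≈ 63.95 → 64.
At a 63% response rate, contacts needed = 64 / 0.63 ≈ 101.59 → 102.

102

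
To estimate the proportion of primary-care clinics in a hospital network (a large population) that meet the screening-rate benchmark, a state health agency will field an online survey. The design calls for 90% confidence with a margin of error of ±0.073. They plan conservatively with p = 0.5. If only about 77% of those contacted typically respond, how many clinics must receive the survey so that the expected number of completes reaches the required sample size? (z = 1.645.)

165

Completed interviews needed: n₀ = 1.645² × 0.2500 / 0.073² ≈ 126.95 → 127.
At a 77% response rate, contacts needed = 127 / 0.77 ≈ 164.94 → 165.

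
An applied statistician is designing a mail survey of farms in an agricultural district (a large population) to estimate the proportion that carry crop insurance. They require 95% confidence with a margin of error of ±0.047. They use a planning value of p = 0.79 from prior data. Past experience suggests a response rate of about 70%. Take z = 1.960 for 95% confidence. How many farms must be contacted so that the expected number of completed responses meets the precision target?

413

Completed interviews needed: n₀ = 1.960² × 0.1659 / 0.047² ≈ 288.51 → 289.
At a 70% response rate, contacts needed = 289 / 0.70 ≈ 412.86 → 413.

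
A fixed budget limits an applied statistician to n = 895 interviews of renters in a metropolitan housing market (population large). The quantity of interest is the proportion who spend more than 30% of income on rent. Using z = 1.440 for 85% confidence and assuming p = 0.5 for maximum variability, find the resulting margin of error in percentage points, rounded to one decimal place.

2.4

SE(p̂) = √[p(1−p)/n] = √[0.2500/895] = 0.01671.
E = z × SE = 1.440 × 0.01671 = 0.02407, or 2.4 percentage points.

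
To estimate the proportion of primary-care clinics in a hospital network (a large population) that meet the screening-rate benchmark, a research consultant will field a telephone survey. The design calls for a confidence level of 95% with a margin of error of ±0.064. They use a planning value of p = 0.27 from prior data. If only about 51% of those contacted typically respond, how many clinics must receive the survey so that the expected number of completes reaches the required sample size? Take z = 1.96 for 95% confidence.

Completed interviews needed: n₀ = 1.96² × 0.1971 / 0.064² ≈ 184.86 → 185.
At a 51% response rate, contacts needed = 185 / 0.51 ≈ 362.75 → 363.

363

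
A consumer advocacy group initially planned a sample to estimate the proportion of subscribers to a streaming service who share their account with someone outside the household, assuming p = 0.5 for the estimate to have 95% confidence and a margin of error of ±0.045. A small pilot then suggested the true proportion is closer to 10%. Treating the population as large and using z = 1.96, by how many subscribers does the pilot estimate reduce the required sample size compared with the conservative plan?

304

Conservative (p = 0.5): n = 1.96² × 0.25 / 0.045² ≈ 474.27 → 475.
Using p = 0.10: p(1−p) = 0.0900, so n = 1.96² × 0.0900 / 0.045² ≈ 170.74 → 171.
Reduction: 475 − 171 = 304.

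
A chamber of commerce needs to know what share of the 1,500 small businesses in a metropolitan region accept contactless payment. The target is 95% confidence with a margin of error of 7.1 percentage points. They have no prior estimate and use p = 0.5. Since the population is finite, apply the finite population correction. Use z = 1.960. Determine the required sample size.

170

Unadjusted: n₀ = 1.960² × 0.50 × 0.50 / 0.071² ≈ 190.52, so n₀ = 191.
Finite population correction with N = 1,500: n = n₀ / (1 + (n₀−1)/N) = 191 / (1 + 190/1500) = 191 / 1.1267 ≈ 169.53.
Rounding up, n = 170.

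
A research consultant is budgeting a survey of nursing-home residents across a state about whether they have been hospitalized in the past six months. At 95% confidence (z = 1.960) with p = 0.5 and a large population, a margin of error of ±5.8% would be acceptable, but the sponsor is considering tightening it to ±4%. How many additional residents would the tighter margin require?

At ±5.8%: n = 1.960² × 0.2500 / 0.058² ≈ 285.49 → 286.
At ±4%: n = 1.960² × 0.2500 / 0.040² ≈ 600.25 → 601.
Additional respondents: 601 − 286 = 315.

315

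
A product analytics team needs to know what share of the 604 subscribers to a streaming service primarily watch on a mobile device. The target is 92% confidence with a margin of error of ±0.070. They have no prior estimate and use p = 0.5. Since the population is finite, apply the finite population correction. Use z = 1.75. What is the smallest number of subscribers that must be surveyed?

125

Unadjusted: n₀ = 1.75² × 0.50 × 0.50 / 0.070² ≈ 156.25, so n₀ = 157.
Finite population correction with N = 604: n = n₀ / (1 + (n₀−1)/N) = 157 / (1 + 156/604) = 157 / 1.2583 ≈ 124.77.
Rounding up, n = 125.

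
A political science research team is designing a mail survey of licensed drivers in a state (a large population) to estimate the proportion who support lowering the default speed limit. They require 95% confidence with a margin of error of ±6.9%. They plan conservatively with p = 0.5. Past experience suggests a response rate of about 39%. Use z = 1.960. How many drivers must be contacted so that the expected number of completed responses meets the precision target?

Completed interviews needed: n₀ = 1.960² × 0.2500 / 0.069² ≈ 201.72 → 202.
At a 39% response rate, contacts needed = 202 / 0.39 ≈ 517.95 → 518.

518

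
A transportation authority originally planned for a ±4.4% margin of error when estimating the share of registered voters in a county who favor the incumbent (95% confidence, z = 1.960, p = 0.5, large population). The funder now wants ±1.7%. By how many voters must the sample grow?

At ±4.4%: n = 1.960² × 0.2500 / 0.044² ≈ 496.07 → 497.
At ±1.7%: n = 1.960² × 0.2500 / 0.017² ≈ 3323.18 → 3324.
Additional respondents: 3324 − 497 = 2827.

2827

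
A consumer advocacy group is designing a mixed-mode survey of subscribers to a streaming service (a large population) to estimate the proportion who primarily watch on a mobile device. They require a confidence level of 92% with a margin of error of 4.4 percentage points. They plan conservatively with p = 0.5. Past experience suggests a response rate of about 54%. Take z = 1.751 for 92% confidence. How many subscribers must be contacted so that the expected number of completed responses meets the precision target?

734

Completed interviews needed: n₀ = 1.751² × 0.2500 / 0.044² ≈ 395.92 → 396.
At a 54% response rate, contacts needed = 396 / 0.54 ≈ 733.33 → 734.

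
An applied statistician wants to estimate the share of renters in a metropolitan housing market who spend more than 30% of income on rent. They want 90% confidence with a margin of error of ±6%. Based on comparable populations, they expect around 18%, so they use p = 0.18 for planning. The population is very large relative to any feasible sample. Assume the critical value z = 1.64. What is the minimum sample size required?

111

With p = 0.18, p(1−p) = 0.1476.
n = z²·p(1−p)/E² = 1.64² × 0.1476 / 0.060² = 2.6896 × 0.1476 / 0.003600 ≈ 110.27.
Rounding up gives n = 111.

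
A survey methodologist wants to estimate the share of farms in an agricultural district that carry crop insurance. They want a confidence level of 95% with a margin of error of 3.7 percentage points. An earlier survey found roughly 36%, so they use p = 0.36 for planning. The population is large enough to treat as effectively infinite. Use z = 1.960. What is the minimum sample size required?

647

With p = 0.36, p(1−p) = 0.2304.
n = z²·p(1−p)/E² = 1.960² × 0.2304 / 0.037² = 3.8416 × 0.2304 / 0.001369 ≈ 646.53.
Rounding up gives n = 647.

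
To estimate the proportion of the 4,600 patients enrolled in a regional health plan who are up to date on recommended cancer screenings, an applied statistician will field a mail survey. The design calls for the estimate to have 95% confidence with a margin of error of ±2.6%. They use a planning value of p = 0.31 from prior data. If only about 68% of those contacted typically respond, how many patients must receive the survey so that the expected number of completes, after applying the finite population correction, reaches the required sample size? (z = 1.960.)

Completed interviews needed (unadjusted): n₀ = 1.960² × 0.2139 / 0.026² ≈ 1215.56 → 1216.
FPC for N = 4,600: n = 1216 / (1 + 1215/4600) = 1216 / 1.2641 ≈ 961.93 → 962.
At a 68% response rate, contacts needed = 962 / 0.68 ≈ 1414.71 → 1415.

1415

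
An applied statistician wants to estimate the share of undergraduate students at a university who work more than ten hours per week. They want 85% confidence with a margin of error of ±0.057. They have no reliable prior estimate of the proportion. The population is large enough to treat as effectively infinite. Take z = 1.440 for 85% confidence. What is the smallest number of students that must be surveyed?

With no prior estimate, use p = 0.5, giving p(1−p) = 0.25.
n = z²·p(1−p)/E² = 1.440² × 0.2500 / 0.057² = 2.0736 × 0.2500 / 0.003249 ≈ 159.56.
Rounding up gives n = 160.

160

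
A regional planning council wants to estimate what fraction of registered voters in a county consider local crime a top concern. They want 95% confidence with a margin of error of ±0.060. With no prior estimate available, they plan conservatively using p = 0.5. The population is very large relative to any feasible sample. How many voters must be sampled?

267

For 95% confidence, z = 1.960.
With p = 0.5, p(1−p) = 0.25.
n = z²·p(1−p)/E² = 1.960² × 0.2500 / 0.060² = 3.8416 × 0.2500 / 0.003600 ≈ 266.78.
Rounding up gives n = 267.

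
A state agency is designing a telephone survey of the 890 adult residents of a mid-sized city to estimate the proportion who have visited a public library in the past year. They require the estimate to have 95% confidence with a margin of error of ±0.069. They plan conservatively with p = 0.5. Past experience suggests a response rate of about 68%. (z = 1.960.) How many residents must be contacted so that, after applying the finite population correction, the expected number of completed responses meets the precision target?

243

Completed interviews needed (unadjusted): n₀ = 1.960² × 0.2500 / 0.069² ≈ 201.72 → 202.
FPC for N = 890: n = 202 / (1 + 201/890) = 202 / 1.2258 ≈ 164.78 → 165.
At a 68% response rate, contacts needed = 165 / 0.68 ≈ 242.65 → 243.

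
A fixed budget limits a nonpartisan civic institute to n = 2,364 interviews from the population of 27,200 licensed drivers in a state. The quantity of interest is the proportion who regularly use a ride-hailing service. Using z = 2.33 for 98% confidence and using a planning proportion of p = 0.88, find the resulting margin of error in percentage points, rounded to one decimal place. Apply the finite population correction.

Finite-population factor: (N−n)/(N−1) = (27200−2364)/(27200−1) = 0.9131.
SE(p̂) = √[p(1−p)/n · (N−n)/(N−1)] = √[0.1056/2364 × 0.9131] = 0.00639.
E = z × SE = 2.33 × 0.00639 = 0.01488 ≈ 1.5 percentage points.

1.5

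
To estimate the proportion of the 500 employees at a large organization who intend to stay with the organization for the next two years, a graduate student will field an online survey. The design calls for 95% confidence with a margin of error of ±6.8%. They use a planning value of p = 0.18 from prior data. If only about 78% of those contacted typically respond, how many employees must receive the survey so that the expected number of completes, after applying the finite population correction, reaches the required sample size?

For 95% confidence, z = 1.960.
Completed interviews needed (unadjusted): n₀ = 1.960² × 0.1476 / 0.068² ≈ 122.63 → 123.
FPC for N = 500: n = 123 / (1 + 122/500) = 123 / 1.2440 ≈ 98.87 → 99.
At a 78% response rate, contacts needed = 99 / 0.78 ≈ 126.92 → 127.

127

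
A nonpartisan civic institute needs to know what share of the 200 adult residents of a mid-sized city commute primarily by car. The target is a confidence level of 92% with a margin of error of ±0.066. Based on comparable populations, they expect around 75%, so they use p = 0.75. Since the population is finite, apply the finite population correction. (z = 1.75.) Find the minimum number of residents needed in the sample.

Unadjusted: n₀ = 1.75² × 0.75 × 0.25 / 0.066² ≈ 131.82, so n₀ = 132.
Finite population correction with N = 200: n = n₀ / (1 + (n₀−1)/N) = 132 / (1 + 131/200) = 132 / 1.6550 ≈ 79.76.
Rounding up, n = 80.

80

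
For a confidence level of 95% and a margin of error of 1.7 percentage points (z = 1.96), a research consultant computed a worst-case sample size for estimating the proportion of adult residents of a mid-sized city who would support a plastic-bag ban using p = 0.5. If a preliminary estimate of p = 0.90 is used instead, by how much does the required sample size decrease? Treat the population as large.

2127

Conservative (p = 0.5): n = 1.96² × 0.25 / 0.017² ≈ 3323.18 → 3324.
Using p = 0.90: p(1−p) = 0.0900, so n = 1.96² × 0.0900 / 0.017² ≈ 1196.35 → 1197.
Reduction: 3324 − 1197 = 2127.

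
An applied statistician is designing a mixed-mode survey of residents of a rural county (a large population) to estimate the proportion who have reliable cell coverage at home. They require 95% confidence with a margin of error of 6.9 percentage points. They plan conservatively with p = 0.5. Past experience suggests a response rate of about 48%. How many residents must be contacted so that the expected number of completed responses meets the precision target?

For 95% confidence, z = 1.960.
Completed interviews needed: n₀ = 1.960² × 0.2500 / 0.069² ≈ 201.72 → 202.
At a 48% response rate, contacts needed = 202 / 0.48 ≈ 420.83 → 421.

421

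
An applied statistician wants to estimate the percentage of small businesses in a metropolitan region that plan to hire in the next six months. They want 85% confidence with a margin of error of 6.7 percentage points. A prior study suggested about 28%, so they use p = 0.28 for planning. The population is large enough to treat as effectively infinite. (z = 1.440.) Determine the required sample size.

94

With p = 0.28, p(1−p) = 0.2016.
n = z²·p(1−p)/E² = 1.440² × 0.2016 / 0.067² = 2.0736 × 0.2016 / 0.004489 ≈ 93.12.
Rounding up gives n = 94.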